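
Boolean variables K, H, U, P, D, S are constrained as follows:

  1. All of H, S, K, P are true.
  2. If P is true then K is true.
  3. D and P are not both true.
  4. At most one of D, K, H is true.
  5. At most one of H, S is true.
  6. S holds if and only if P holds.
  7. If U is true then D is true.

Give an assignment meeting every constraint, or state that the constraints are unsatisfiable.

UNSATISFIABLE

Case K = True:
  (1) forces H = True.
  Constraint (4) is violated (K=T, H=T) — contradiction.
Case K = False:
  Constraint (1) is violated (K=F) — contradiction.
Both cases fail — unsatisfiable.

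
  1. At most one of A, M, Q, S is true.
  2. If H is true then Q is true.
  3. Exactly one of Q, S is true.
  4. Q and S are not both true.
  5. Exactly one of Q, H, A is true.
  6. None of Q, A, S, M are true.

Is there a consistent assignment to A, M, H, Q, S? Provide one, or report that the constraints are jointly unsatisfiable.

Case S = True:
  Constraint (6) is violated (S=T) — contradiction.
Case S = False:
  (3) with S=F forces Q = True.
  Constraint (6) is violated (Q=T) — contradiction.
Both cases fail — unsatisfiable.

Unsatisfiable — no assignment works.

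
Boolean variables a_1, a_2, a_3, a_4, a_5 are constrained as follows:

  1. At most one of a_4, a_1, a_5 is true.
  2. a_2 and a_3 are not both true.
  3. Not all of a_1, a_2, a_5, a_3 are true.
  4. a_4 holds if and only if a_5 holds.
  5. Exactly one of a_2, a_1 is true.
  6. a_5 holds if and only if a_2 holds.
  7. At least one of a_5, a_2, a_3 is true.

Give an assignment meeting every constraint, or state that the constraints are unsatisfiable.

a_1 = True, a_2 = False, a_3 = True, a_4 = False, a_5 = False

  (1) {a_4, a_1, a_5}: 1 true — at most one ✓
  (2) a_2=F, a_3=T — not both ✓
  (3) {a_1, a_2, a_5, a_3}: 2/4 true — not all ✓
  (4) a_4=F, a_5=F — same ✓
  (5) {a_2, a_1}: 1 true — exactly one ✓
  (6) a_5=F, a_2=F — same ✓
  (7) {a_5, a_2, a_3}: 1 true — at least one ✓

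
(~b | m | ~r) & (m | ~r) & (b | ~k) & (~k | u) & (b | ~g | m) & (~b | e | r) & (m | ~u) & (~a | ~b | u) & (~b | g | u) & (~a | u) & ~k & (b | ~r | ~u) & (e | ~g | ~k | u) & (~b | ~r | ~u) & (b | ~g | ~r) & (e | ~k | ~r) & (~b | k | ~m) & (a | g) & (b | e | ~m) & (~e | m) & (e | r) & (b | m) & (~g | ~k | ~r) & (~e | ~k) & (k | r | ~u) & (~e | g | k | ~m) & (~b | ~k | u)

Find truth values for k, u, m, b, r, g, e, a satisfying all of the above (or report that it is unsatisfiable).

k: False, u: False, m: True, b: False, r: False, g: True, e: True, a: False

Unit clause (~k) forces k = False.
Set u = False.
  then (~a | u) forces a = False.
  then (a | g) forces g = True.
Try m = False:
  (m | ~r) forces r = False.
  (b | ~g | m) forces b = True.
  (~b | e | r) forces e = True.
  clause (~e | m) is falsified — backtrack.
So m = True.
  then (~b | k | ~m) forces b = False.
  then (b | e | ~m) forces e = True.
  then (b | ~g | ~r) forces r = False.
All clauses satisfied.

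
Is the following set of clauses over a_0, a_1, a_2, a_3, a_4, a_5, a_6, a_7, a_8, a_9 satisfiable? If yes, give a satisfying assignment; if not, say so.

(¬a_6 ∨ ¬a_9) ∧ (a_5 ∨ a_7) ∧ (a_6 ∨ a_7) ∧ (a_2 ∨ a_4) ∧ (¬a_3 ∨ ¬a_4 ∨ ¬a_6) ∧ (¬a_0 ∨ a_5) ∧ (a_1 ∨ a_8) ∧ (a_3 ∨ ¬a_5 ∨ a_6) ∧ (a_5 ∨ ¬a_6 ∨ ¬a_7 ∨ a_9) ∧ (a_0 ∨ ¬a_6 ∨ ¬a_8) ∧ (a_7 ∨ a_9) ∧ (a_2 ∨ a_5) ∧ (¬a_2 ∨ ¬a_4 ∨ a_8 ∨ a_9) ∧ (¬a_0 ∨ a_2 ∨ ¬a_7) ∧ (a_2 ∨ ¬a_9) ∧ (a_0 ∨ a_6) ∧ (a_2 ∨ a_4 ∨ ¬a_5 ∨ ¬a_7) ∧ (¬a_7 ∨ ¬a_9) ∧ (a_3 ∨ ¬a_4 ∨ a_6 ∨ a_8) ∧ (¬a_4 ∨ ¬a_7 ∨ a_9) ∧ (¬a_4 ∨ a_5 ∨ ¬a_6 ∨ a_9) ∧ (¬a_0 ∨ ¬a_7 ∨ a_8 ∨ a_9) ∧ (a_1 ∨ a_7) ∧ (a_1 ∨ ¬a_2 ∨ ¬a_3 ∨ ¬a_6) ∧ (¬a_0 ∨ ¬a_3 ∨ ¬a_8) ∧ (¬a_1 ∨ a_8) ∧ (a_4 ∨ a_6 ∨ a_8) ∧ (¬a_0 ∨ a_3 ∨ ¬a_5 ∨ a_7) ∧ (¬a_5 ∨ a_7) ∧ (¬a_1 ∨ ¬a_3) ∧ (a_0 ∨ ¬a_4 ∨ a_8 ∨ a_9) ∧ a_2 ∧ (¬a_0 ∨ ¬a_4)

a_0 = True, a_1 = False, a_2 = True, a_3 = False, a_4 = False, a_5 = True, a_6 = True, a_7 = True, a_8 = True, a_9 = False

Unit clause (a_2) forces a_2 = True.
Try a_0 = False:
  (a_0 ∨ a_6) forces a_6 = True.
  (¬a_6 ∨ ¬a_9) forces a_9 = False.
  (a_0 ∨ ¬a_6 ∨ ¬a_8) forces a_8 = False.
  (a_1 ∨ a_8) forces a_1 = True.
  clause (¬a_1 ∨ a_8) is falsified — backtrack.
So a_0 = True.
  then (¬a_0 ∨ a_5) forces a_5 = True.
  then (¬a_5 ∨ a_7) forces a_7 = True.
  then (¬a_0 ∨ ¬a_4) forces a_4 = False.
  then (¬a_7 ∨ ¬a_9) forces a_9 = False.
  then (¬a_0 ∨ ¬a_7 ∨ a_8 ∨ a_9) forces a_8 = True.
  then (¬a_0 ∨ ¬a_3 ∨ ¬a_8) forces a_3 = False.
  then (a_3 ∨ ¬a_5 ∨ a_6) forces a_6 = True.
Set a_1 = False.
All clauses satisfied.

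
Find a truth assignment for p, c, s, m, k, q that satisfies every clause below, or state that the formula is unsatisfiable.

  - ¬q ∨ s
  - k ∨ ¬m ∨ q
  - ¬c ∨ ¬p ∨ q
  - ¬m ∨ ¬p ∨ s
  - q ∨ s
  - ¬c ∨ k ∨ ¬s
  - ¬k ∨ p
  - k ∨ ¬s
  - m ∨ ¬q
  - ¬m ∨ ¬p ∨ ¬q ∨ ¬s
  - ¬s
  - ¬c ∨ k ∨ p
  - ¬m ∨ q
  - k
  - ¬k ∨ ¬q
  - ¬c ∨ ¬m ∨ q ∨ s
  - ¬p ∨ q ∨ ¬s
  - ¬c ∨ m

Unsatisfiable

Case s = True:
  Clause (¬s) is falsified — contradiction.
Case s = False:
  (¬q ∨ s) forces q = False.
  Clause (q ∨ s) is falsified — contradiction.
Both cases fail, so the formula is unsatisfiable.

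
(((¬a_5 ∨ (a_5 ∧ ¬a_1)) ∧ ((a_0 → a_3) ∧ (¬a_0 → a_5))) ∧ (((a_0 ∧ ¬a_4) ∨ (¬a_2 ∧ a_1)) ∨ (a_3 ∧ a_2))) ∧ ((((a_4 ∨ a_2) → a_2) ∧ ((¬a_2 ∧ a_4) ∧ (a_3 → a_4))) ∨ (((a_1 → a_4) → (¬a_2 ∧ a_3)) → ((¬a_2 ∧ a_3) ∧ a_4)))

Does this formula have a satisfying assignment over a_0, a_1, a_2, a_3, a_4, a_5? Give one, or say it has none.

a_0=F; a_1=F; a_2=T; a_3=T; a_4=T; a_5=T

  ((¬a_5 ∨ (a_5 ∧ ¬a_1)) ∧ ((a_0 → a_3) ∧ (¬a_0 → a_5))) ∧ (((a_0 ∧ ¬a_4) ∨ (¬a_2 ∧ a_1)) ∨ (a_3 ∧ a_2)) = True
    (¬a_5 ∨ (a_5 ∧ ¬a_1)) ∧ ((a_0 → a_3) ∧ (¬a_0 → a_5)) = True
      ¬a_5 ∨ (a_5 ∧ ¬a_1) = True
        ¬a_5 = False
        a_5 ∧ ¬a_1 = True
          ¬a_1 = True
      (a_0 → a_3) ∧ (¬a_0 → a_5) = True
        a_0 → a_3 = True
        ¬a_0 → a_5 = True
          ¬a_0 = True
    ((a_0 ∧ ¬a_4) ∨ (¬a_2 ∧ a_1)) ∨ (a_3 ∧ a_2) = True
      (a_0 ∧ ¬a_4) ∨ (¬a_2 ∧ a_1) = False
        a_0 ∧ ¬a_4 = False
          ¬a_4 = False
        ¬a_2 ∧ a_1 = False
          ¬a_2 = False
      a_3 ∧ a_2 = True
  (((a_4 ∨ a_2) → a_2) ∧ ((¬a_2 ∧ a_4) ∧ (a_3 → a_4))) ∨ (((a_1 → a_4) → (¬a_2 ∧ a_3)) → ((¬a_2 ∧ a_3) ∧ a_4)) = True
    ((a_4 ∨ a_2) → a_2) ∧ ((¬a_2 ∧ a_4) ∧ (a_3 → a_4)) = False
      (a_4 ∨ a_2) → a_2 = True
        a_4 ∨ a_2 = True
      (¬a_2 ∧ a_4) ∧ (a_3 → a_4) = False
        ¬a_2 ∧ a_4 = False
          ¬a_2 = False
        a_3 → a_4 = True
    ((a_1 → a_4) → (¬a_2 ∧ a_3)) → ((¬a_2 ∧ a_3) ∧ a_4) = True
      (a_1 → a_4) → (¬a_2 ∧ a_3) = False
        a_1 → a_4 = True
        ¬a_2 ∧ a_3 = False
          ¬a_2 = False
      (¬a_2 ∧ a_3) ∧ a_4 = False
        ¬a_2 ∧ a_3 = False
          ¬a_2 = False
Both conjuncts True, so the formula holds.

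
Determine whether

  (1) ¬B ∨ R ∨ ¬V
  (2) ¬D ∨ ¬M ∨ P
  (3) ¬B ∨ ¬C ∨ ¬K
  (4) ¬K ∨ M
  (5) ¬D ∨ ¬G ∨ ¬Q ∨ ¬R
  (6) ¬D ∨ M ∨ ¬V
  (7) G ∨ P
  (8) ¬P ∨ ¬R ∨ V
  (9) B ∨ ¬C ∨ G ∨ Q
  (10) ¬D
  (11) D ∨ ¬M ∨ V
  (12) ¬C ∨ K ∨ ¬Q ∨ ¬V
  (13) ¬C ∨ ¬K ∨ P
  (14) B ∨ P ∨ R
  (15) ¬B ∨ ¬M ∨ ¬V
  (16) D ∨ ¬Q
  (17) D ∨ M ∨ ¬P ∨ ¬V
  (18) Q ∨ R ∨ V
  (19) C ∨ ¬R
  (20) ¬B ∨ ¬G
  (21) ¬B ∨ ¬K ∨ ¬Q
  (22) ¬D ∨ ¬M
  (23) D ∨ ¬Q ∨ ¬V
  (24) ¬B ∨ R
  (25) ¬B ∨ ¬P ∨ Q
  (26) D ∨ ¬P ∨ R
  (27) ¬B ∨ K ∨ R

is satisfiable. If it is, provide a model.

Unit clause (¬D) forces D = False.
In (D ∨ ¬Q) only ¬Q is left, so Q = False.
Try G = False:
  (G ∨ P) forces P = True.
  (¬B ∨ ¬P ∨ Q) forces B = False.
  (B ∨ ¬C ∨ G ∨ Q) forces C = False.
  (C ∨ ¬R) forces R = False.
  clause (D ∨ ¬P ∨ R) is falsified — backtrack.
So G = True.
  then (¬B ∨ ¬G) forces B = False.
Set K = False.
Set M = True.
  then (D ∨ ¬M ∨ V) forces V = True.
Set R = True.
  then (C ∨ ¬R) forces C = True.
Set P = True.
All clauses satisfied.

G = True; K = False; D = False; M = True; B = False; R = True; Q = False; V = True; C = True; P = True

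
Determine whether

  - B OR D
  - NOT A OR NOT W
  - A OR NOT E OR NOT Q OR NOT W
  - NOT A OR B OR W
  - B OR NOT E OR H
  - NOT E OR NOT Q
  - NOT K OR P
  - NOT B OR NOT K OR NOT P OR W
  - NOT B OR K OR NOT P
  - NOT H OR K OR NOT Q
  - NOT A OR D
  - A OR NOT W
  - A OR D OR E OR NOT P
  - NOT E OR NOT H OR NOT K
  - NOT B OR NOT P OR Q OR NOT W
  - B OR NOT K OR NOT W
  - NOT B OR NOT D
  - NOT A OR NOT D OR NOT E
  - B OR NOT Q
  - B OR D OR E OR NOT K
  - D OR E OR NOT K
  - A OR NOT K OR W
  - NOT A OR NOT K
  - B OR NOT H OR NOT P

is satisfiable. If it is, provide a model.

Set K = False.
Set P = False.
Try W = True:
  (NOT A OR NOT W) forces A = False.
  clause (A OR NOT W) is falsified — backtrack.
So W = False.
Set B = False.
  then (B OR D) forces D = True.
  then (NOT A OR B OR W) forces A = False.
  then (B OR NOT Q) forces Q = False.
Set H = False.
  then (B OR NOT E OR H) forces E = False.
All clauses satisfied.

K: False; P: False; W: False; B: False; H: False; Q: False; A: False; E: False; D: True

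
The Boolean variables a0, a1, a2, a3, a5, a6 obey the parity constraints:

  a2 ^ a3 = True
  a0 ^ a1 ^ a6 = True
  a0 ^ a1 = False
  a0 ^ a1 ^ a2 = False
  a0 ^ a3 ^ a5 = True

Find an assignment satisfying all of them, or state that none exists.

a0=T, a1=T, a2=F, a3=T, a5=T, a6=T

a2 ^ a3 = F ^ T = True ✓
a0 ^ a1 ^ a6 = T ^ T ^ T = True ✓
a0 ^ a1 = T ^ T = False ✓
a0 ^ a1 ^ a2 = T ^ T ^ F = False ✓
a0 ^ a3 ^ a5 = T ^ T ^ T = True ✓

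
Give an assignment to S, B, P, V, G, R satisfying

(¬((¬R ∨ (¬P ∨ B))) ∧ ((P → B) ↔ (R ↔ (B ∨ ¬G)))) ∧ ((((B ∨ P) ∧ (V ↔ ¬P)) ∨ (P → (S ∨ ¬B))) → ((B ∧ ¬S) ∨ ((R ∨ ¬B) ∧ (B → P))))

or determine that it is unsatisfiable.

S=T, B=F, P=T, V=F, G=T, R=T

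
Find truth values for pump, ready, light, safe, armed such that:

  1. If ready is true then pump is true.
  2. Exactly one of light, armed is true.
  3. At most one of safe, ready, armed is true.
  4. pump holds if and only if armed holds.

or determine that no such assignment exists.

pump = False, ready = False, light = True, safe = True, armed = False

  (1) ready=F ⇒ pump: vacuous ✓
  (2) {light, armed}: 1 true — exactly one ✓
  (3) {safe, ready, armed}: 1 true — at most one ✓
  (4) pump=F, armed=F — same ✓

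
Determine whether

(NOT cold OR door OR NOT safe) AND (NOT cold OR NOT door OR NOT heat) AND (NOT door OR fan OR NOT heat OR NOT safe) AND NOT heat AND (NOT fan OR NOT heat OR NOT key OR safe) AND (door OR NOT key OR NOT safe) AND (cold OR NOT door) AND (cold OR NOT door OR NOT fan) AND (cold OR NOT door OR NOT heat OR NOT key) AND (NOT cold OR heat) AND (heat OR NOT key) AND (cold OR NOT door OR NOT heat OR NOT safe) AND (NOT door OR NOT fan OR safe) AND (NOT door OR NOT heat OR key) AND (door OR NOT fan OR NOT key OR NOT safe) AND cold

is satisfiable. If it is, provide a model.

UNSATISFIABLE

Case cold = True:
  (NOT heat) forces heat = False.
  Clause (NOT cold OR heat) is falsified — contradiction.
Case cold = False:
  Clause (cold) is falsified — contradiction.
Both cases fail, so the formula is unsatisfiable.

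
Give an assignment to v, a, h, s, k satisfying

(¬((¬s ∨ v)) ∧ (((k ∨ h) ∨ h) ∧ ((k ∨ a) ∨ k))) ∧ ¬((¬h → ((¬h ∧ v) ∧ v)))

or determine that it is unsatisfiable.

v=F; a=T; h=F; s=T; k=T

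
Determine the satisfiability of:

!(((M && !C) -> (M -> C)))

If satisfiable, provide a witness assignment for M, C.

M: True; C: False

  !(((M && !C) -> (M -> C))) = True
    (M && !C) -> (M -> C) = False
      M && !C = True
        !C = True
      M -> C = False
The formula evaluates to True.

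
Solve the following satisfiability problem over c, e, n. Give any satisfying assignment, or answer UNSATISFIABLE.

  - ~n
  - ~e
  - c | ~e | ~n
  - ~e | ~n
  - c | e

c=T, e=F, n=F

Unit clause (~n) forces n = False.
Unit clause (~e) forces e = False.
In (c | e) only c is left, so c = True.
Check each clause:
  (~n): ~n holds.
  (~e): ~e holds.
  (c | ~e | ~n): c holds.
  (~e | ~n): ~e holds.
  (c | e): c holds.
All clauses satisfied.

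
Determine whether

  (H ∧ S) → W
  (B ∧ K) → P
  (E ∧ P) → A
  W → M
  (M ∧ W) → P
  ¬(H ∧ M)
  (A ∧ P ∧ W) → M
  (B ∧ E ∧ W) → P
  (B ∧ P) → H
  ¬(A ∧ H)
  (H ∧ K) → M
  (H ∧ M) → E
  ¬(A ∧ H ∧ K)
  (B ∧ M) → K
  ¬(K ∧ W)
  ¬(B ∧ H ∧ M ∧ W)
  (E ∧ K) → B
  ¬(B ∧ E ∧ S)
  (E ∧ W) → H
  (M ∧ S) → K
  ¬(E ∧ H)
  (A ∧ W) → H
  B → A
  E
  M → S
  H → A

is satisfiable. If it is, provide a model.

S = False, A = True, H = False, E = True, B = True, W = False, M = False, P = False, K = False

Unit clause (E) forces E = True.
In (¬E ∨ ¬H) only ¬H is left, so H = False.
In (¬E ∨ H ∨ ¬W) only ¬W is left, so W = False.
Set S = False.
  then (¬M ∨ S) forces M = False.
Set A = True.
Set B = True.
  then (¬B ∨ H ∨ ¬P) forces P = False.
  then (¬B ∨ ¬K ∨ P) forces K = False.
All clauses satisfied.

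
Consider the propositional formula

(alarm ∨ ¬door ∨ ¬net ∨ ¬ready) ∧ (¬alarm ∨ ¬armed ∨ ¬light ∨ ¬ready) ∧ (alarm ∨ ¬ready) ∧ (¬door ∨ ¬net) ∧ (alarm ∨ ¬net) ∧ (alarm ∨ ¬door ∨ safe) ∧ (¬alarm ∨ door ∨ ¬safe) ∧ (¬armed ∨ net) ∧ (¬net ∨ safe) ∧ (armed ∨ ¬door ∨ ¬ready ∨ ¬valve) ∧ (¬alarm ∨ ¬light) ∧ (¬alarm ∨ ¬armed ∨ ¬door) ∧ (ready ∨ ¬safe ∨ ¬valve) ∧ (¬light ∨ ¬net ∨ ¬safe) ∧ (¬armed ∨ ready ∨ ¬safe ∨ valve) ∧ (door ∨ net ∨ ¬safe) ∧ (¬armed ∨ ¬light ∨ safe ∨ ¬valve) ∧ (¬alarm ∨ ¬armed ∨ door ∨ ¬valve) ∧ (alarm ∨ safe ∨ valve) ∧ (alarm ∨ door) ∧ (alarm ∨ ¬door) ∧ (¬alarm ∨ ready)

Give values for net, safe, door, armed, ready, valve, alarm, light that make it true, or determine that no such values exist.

Try net = True:
  (¬door ∨ ¬net) forces door = False.
  (alarm ∨ ¬net) forces alarm = True.
  (¬alarm ∨ door ∨ ¬safe) forces safe = False.
  clause (¬net ∨ safe) is falsified — backtrack.
So net = False.
  then (¬armed ∨ net) forces armed = False.
Set safe = False.
Set door = False.
  then (alarm ∨ door) forces alarm = True.
  then (¬alarm ∨ ready) forces ready = True.
  then (¬alarm ∨ ¬light) forces light = False.
Set valve = True.
All clauses satisfied.

net=F, safe=F, door=F, armed=F, ready=T, valve=T, alarm=T, light=F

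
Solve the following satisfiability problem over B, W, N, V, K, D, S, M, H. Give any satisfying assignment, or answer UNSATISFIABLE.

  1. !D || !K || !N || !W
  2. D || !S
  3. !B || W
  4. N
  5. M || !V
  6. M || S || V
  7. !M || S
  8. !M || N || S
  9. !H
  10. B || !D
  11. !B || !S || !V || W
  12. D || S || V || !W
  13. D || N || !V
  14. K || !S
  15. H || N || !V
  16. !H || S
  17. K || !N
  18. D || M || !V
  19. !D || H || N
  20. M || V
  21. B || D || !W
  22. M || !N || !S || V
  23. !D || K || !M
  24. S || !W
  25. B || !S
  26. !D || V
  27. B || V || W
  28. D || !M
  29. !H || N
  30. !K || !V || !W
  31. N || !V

No satisfying assignment exists.

Case D = True:
  (N) forces N = True.
  (!H) forces H = False.
  (B || !D) forces B = True.
  (!B || W) forces W = True.
  (!D || !K || !N || !W) forces K = False.
  Clause (K || !N) is falsified — contradiction.
Case D = False:
  (D || !S) forces S = False.
  (N) forces N = True.
  (!M || S) forces M = False.
  (M || !V) forces V = False.
  Clause (M || S || V) is falsified — contradiction.
Both cases fail, so the formula is unsatisfiable.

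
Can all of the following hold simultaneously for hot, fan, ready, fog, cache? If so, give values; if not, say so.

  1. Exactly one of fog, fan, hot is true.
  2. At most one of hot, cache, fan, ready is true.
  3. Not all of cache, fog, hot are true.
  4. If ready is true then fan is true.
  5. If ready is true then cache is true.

hot=F, fan=F, ready=F, fog=T, cache=T

  (1) {fog, fan, hot}: 1 true — exactly one ✓
  (2) {hot, cache, fan, ready}: 1 true — at most one ✓
  (3) {cache, fog, hot}: 2/3 true — not all ✓
  (4) ready=F ⇒ fan: vacuous ✓
  (5) ready=F ⇒ cache: vacuous ✓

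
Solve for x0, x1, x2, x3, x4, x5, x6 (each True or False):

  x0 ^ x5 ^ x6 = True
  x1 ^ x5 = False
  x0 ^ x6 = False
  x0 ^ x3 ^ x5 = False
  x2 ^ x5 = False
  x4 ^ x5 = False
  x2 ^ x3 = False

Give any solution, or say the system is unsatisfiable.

x0: False, x1: True, x2: True, x3: True, x4: True, x5: True, x6: False

x0 ^ x5 ^ x6 = F ^ T ^ F = True ✓
x1 ^ x5 = T ^ T = False ✓
x0 ^ x6 = F ^ F = False ✓
x0 ^ x3 ^ x5 = F ^ T ^ T = False ✓
x2 ^ x5 = T ^ T = False ✓
x4 ^ x5 = T ^ T = False ✓
x2 ^ x3 = T ^ T = False ✓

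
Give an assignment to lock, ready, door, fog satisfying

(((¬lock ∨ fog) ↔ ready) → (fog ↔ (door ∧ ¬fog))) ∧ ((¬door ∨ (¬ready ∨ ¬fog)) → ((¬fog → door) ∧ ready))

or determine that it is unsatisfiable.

lock=T; ready=T; door=T; fog=F

  ((¬lock ∨ fog) ↔ ready) → (fog ↔ (door ∧ ¬fog)) = True
    (¬lock ∨ fog) ↔ ready = False
      ¬lock ∨ fog = False
        ¬lock = False
    fog ↔ (door ∧ ¬fog) = False
      door ∧ ¬fog = True
        ¬fog = True
  (¬door ∨ (¬ready ∨ ¬fog)) → ((¬fog → door) ∧ ready) = True
    ¬door ∨ (¬ready ∨ ¬fog) = True
      ¬door = False
      ¬ready ∨ ¬fog = True
        ¬ready = False
        ¬fog = True
    (¬fog → door) ∧ ready = True
      ¬fog → door = True
        ¬fog = True
Both conjuncts True, so the formula holds.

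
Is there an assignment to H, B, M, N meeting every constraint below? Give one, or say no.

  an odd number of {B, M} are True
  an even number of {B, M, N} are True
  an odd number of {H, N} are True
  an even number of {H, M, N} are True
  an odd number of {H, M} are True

H: False, B: False, M: True, N: True

{B, M}: 1 true → odd ✓
{B, M, N}: 2 true → even ✓
{H, N}: 1 true → odd ✓
{H, M, N}: 2 true → even ✓
{H, M}: 1 true → odd ✓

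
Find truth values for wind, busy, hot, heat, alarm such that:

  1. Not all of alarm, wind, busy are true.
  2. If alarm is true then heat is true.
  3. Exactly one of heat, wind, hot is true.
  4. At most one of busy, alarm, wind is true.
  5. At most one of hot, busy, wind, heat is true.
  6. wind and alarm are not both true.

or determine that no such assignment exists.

wind = False; busy = False; hot = False; heat = True; alarm = True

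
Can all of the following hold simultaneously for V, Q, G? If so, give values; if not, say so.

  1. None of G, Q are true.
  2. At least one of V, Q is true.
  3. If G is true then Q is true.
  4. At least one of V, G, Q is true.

V=T, Q=F, G=F

  (1) {G, Q}: 0 true — none ✓
  (2) {V, Q}: 1 true — at least one ✓
  (3) G=F ⇒ Q: vacuous ✓
  (4) {V, G, Q}: 1 true — at least one ✓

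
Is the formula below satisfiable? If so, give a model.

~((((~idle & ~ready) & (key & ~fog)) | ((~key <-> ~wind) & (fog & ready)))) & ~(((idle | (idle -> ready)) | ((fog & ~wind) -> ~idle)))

Unsatisfiable — no assignment works.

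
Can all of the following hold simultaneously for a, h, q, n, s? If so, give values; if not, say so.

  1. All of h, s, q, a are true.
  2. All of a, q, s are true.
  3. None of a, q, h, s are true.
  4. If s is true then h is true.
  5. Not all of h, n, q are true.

UNSATISFIABLE

Case a = True:
  Constraint (3) is violated (a=T) — contradiction.
Case a = False:
  Constraint (1) is violated (a=F) — contradiction.
Both cases fail — unsatisfiable.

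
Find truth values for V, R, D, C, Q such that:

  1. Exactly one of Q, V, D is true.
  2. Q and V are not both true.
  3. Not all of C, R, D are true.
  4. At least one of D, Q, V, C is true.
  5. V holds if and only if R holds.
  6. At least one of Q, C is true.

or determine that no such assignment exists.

V: True, R: True, D: False, C: True, Q: False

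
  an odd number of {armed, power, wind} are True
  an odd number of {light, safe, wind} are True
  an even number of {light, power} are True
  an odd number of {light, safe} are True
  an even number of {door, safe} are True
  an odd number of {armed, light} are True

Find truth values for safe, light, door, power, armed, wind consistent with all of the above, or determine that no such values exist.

safe: False; light: True; door: False; power: True; armed: False; wind: False

{armed, power, wind}: 1 true → odd ✓
{light, safe, wind}: 1 true → odd ✓
{light, power}: 2 true → even ✓
{light, safe}: 1 true → odd ✓
{door, safe}: 0 true → even ✓
{armed, light}: 1 true → odd ✓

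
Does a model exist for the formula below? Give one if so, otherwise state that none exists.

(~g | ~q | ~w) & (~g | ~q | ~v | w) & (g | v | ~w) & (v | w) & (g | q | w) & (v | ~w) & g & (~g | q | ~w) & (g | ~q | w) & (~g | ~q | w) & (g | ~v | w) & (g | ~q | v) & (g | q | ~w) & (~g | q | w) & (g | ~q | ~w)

UNSATISFIABLE

Case q = True:
  (g) forces g = True.
  (~g | ~q | ~w) forces w = False.
  Clause (~g | ~q | w) is falsified — contradiction.
Case q = False:
  (g) forces g = True.
  (~g | q | ~w) forces w = False.
  Clause (~g | q | w) is falsified — contradiction.
Both cases fail, so the formula is unsatisfiable.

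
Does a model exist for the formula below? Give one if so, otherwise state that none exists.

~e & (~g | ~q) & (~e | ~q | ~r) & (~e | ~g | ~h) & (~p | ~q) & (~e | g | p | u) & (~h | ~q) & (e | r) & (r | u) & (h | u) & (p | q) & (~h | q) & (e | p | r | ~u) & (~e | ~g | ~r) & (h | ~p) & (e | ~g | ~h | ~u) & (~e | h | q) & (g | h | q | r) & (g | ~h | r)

Unit clause (~e) forces e = False.
In (e | r) only r is left, so r = True.
Try q = False:
  (p | q) forces p = True.
  (~h | q) forces h = False.
  clause (h | ~p) is falsified — backtrack.
So q = True.
  then (~g | ~q) forces g = False.
  then (~p | ~q) forces p = False.
  then (~h | ~q) forces h = False.
  then (h | u) forces u = True.
All clauses satisfied.

q=T, h=F, e=F, r=T, p=F, u=T, g=F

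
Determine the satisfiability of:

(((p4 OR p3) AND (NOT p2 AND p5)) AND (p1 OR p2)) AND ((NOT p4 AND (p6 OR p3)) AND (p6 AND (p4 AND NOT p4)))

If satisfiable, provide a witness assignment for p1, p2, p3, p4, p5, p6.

Unsatisfiable — no assignment works.

Case p4 = True: the conjunct NOT p4 is False.
Case p4 = False: the conjunct p4 is False.
Both cases fail — unsatisfiable.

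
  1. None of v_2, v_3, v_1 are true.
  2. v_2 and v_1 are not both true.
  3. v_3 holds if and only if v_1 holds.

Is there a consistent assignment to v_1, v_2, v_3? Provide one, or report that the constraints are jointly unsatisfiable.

v_1: False; v_2: False; v_3: False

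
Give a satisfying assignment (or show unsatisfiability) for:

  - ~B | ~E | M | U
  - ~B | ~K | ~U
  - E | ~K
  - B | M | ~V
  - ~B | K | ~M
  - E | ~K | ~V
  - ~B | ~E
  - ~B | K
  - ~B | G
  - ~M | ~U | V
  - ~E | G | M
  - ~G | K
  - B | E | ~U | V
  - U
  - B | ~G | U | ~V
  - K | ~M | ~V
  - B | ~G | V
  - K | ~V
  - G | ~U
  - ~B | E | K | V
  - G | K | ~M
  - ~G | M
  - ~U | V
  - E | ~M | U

Unit clause (U) forces U = True.
In (G | ~U) only G is left, so G = True.
In (~G | M) only M is left, so M = True.
In (~U | V) only V is left, so V = True.
In (~G | K) only K is left, so K = True.
In (~B | ~K | ~U) only ~B is left, so B = False.
In (E | ~K) only E is left, so E = True.
All clauses satisfied.

G = True; U = True; B = False; E = True; M = True; V = True; K = True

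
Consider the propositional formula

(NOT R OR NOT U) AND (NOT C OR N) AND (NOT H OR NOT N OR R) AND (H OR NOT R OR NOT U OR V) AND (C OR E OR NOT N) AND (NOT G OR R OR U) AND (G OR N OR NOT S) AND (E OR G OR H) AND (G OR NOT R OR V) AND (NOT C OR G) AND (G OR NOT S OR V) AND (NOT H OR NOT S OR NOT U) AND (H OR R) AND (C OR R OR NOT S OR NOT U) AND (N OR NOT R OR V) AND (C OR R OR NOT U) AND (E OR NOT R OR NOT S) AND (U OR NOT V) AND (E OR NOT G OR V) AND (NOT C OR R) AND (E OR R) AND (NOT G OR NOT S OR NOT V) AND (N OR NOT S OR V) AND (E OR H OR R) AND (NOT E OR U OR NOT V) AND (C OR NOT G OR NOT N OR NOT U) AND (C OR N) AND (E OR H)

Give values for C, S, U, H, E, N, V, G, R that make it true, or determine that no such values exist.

C = False; S = True; U = False; H = False; E = True; N = True; V = False; G = True; R = True

Set C = False.
  then (C OR N) forces N = True.
  then (C OR E OR NOT N) forces E = True.
Set S = True.
Try U = True:
  (NOT R OR NOT U) forces R = False.
  clause (C OR R OR NOT S OR NOT U) is falsified — backtrack.
So U = False.
  then (U OR NOT V) forces V = False.
  then (G OR NOT S OR V) forces G = True.
  then (NOT G OR R OR U) forces R = True.
Set H = False.
All clauses satisfied.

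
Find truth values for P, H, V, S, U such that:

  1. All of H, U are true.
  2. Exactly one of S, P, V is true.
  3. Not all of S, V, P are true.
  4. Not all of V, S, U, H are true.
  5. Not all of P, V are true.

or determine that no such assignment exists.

P=T, H=T, V=F, S=F, U=T

  (1) {H, U}: all 2 true ✓
  (2) {S, P, V}: 1 true — exactly one ✓
  (3) {S, V, P}: 1/3 true — not all ✓
  (4) {V, S, U, H}: 2/4 true — not all ✓
  (5) {P, V}: 1/2 true — not all ✓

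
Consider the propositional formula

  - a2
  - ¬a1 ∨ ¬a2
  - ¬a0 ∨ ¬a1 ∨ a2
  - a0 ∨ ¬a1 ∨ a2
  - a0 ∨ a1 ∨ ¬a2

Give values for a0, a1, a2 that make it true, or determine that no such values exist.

Unit clause (a2) forces a2 = True.
In (¬a1 ∨ ¬a2) only ¬a1 is left, so a1 = False.
In (a0 ∨ a1 ∨ ¬a2) only a0 is left, so a0 = True.
Check each clause:
  (a2): a2 holds.
  (¬a1 ∨ ¬a2): ¬a1 holds.
  (¬a0 ∨ ¬a1 ∨ a2): ¬a1 holds.
  (a0 ∨ ¬a1 ∨ a2): a0 holds.
  (a0 ∨ a1 ∨ ¬a2): a0 holds.
All clauses satisfied.

a0=T; a1=F; a2=T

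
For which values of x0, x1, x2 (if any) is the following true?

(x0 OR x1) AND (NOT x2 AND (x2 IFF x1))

x0: True, x1: False, x2: False

  x0 OR x1 = True
  NOT x2 AND (x2 IFF x1) = True
    NOT x2 = True
    x2 IFF x1 = True
Both conjuncts True, so the formula holds.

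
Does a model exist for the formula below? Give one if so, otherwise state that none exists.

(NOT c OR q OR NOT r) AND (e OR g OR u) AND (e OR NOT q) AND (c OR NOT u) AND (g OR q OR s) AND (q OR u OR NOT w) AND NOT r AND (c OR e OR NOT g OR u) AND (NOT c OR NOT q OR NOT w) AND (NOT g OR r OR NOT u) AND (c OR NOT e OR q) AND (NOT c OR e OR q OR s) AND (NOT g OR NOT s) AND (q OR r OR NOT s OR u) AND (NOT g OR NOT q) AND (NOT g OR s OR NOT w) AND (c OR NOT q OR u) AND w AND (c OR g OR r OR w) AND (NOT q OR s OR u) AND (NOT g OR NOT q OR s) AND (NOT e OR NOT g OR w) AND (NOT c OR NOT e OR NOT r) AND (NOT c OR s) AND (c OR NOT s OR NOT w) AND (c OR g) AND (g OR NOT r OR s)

u = True, q = False, s = True, w = True, g = False, e = True, r = False, c = True

Unit clause (NOT r) forces r = False.
Unit clause (w) forces w = True.
Try u = False:
  (q OR u OR NOT w) forces q = True.
  (e OR NOT q) forces e = True.
  (NOT c OR NOT q OR NOT w) forces c = False.
  clause (c OR NOT q OR u) is falsified — backtrack.
So u = True.
  then (c OR NOT u) forces c = True.
  then (NOT c OR NOT q OR NOT w) forces q = False.
  then (NOT g OR r OR NOT u) forces g = False.
  then (NOT c OR s) forces s = True.
Set e = True.
All clauses satisfied.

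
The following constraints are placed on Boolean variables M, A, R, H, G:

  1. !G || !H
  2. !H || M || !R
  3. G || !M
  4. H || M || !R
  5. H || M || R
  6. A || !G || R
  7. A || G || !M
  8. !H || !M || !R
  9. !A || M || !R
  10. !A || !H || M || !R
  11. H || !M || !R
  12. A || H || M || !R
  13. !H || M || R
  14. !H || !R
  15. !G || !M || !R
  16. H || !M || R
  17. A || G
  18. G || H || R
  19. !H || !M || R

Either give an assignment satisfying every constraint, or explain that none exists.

Unsatisfiable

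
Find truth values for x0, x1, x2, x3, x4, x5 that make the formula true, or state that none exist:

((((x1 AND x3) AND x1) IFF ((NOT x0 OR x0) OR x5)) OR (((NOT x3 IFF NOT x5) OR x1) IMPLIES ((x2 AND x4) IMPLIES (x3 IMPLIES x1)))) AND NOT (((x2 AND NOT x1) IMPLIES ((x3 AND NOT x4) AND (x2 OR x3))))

x0=F; x1=F; x2=T; x3=F; x4=F; x5=T

  (((x1 AND x3) AND x1) IFF ((NOT x0 OR x0) OR x5)) OR (((NOT x3 IFF NOT x5) OR x1) IMPLIES ((x2 AND x4) IMPLIES (x3 IMPLIES x1))) = True
    ((x1 AND x3) AND x1) IFF ((NOT x0 OR x0) OR x5) = False
      (x1 AND x3) AND x1 = False
        x1 AND x3 = False
      (NOT x0 OR x0) OR x5 = True
        NOT x0 OR x0 = True
          NOT x0 = True
    ((NOT x3 IFF NOT x5) OR x1) IMPLIES ((x2 AND x4) IMPLIES (x3 IMPLIES x1)) = True
      (NOT x3 IFF NOT x5) OR x1 = False
        NOT x3 IFF NOT x5 = False
          NOT x3 = True
          NOT x5 = False
      (x2 AND x4) IMPLIES (x3 IMPLIES x1) = True
        x2 AND x4 = False
        x3 IMPLIES x1 = True
  NOT (((x2 AND NOT x1) IMPLIES ((x3 AND NOT x4) AND (x2 OR x3)))) = True
    (x2 AND NOT x1) IMPLIES ((x3 AND NOT x4) AND (x2 OR x3)) = False
      x2 AND NOT x1 = True
        NOT x1 = True
      (x3 AND NOT x4) AND (x2 OR x3) = False
        x3 AND NOT x4 = False
          NOT x4 = True
        x2 OR x3 = True
Both conjuncts True, so the formula holds.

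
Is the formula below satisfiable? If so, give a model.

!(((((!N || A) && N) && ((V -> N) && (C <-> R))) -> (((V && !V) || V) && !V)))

R=T; C=T; A=T; N=T; V=F

  !(((((!N || A) && N) && ((V -> N) && (C <-> R))) -> (((V && !V) || V) && !V))) = True
    (((!N || A) && N) && ((V -> N) && (C <-> R))) -> (((V && !V) || V) && !V) = False
      ((!N || A) && N) && ((V -> N) && (C <-> R)) = True
        (!N || A) && N = True
          !N || A = True
            !N = False
        (V -> N) && (C <-> R) = True
          V -> N = True
          C <-> R = True
      ((V && !V) || V) && !V = False
        (V && !V) || V = False
          V && !V = False
            !V = True
        !V = True
The formula evaluates to True.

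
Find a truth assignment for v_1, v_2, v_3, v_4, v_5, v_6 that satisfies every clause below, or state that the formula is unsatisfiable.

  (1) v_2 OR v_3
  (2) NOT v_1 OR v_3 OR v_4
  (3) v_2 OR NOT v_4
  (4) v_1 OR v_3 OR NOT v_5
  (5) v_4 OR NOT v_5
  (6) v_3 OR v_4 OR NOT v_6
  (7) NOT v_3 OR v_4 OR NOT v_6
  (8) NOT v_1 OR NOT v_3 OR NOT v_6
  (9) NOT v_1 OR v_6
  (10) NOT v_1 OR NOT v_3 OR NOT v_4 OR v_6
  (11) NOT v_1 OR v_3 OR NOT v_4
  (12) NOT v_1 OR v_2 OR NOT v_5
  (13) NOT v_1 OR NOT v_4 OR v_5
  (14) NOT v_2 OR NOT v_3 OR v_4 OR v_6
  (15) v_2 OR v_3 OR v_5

v_1 = False; v_2 = True; v_3 = True; v_4 = True; v_5 = False; v_6 = False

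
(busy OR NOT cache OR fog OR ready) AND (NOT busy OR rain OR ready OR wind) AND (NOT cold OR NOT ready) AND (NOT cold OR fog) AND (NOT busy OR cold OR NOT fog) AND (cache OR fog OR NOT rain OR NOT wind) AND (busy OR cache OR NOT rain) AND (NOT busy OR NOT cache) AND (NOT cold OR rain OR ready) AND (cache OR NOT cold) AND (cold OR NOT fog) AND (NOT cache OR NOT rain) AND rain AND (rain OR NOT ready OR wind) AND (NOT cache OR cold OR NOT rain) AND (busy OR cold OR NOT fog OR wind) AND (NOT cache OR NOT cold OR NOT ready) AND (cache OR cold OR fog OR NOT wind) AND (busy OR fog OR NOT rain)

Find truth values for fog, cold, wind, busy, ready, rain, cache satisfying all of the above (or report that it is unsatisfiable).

Unit clause (rain) forces rain = True.
In (NOT cache OR NOT rain) only NOT cache is left, so cache = False.
In (busy OR cache OR NOT rain) only busy is left, so busy = True.
In (cache OR NOT cold) only NOT cold is left, so cold = False.
In (cold OR NOT fog) only NOT fog is left, so fog = False.
In (cache OR cold OR fog OR NOT wind) only NOT wind is left, so wind = False.
Set ready = True.
All clauses satisfied.

fog = False, cold = False, wind = False, busy = True, ready = True, rain = True, cache = False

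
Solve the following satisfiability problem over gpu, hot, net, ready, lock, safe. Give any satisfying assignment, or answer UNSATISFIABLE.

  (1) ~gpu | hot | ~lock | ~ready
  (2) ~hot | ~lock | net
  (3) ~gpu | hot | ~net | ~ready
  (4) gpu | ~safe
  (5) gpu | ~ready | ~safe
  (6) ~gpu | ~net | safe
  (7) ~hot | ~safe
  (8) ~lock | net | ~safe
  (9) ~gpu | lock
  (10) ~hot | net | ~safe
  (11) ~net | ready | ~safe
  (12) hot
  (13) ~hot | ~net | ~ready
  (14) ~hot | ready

gpu = False, hot = True, net = False, ready = True, lock = False, safe = False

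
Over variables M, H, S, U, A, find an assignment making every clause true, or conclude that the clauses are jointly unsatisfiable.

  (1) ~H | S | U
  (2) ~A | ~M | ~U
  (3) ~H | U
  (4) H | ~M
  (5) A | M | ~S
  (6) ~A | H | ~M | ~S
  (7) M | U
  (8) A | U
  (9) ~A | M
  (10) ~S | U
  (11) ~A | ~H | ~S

M = True, H = True, S = False, U = True, A = False

Set M = True.
  then (H | ~M) forces H = True.
  then (~H | U) forces U = True.
  then (~A | ~M | ~U) forces A = False.
Set S = False.
All clauses satisfied.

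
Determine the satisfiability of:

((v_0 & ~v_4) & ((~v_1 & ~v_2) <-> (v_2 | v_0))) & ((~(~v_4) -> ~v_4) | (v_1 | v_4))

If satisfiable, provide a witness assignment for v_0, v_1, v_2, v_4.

v_0: True, v_1: False, v_2: False, v_4: False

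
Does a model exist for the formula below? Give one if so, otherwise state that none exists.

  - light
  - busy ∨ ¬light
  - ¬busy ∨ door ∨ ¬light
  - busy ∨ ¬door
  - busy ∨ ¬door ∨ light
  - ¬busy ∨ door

door=T, light=T, busy=T

Unit clause (light) forces light = True.
In (busy ∨ ¬light) only busy is left, so busy = True.
In (¬busy ∨ door ∨ ¬light) only door is left, so door = True.
Check each clause:
  (light): light holds.
  (busy ∨ ¬light): busy holds.
  (¬busy ∨ door ∨ ¬light): door holds.
  (busy ∨ ¬door): busy holds.
  (busy ∨ ¬door ∨ light): busy holds.
  (¬busy ∨ door): door holds.
All clauses satisfied.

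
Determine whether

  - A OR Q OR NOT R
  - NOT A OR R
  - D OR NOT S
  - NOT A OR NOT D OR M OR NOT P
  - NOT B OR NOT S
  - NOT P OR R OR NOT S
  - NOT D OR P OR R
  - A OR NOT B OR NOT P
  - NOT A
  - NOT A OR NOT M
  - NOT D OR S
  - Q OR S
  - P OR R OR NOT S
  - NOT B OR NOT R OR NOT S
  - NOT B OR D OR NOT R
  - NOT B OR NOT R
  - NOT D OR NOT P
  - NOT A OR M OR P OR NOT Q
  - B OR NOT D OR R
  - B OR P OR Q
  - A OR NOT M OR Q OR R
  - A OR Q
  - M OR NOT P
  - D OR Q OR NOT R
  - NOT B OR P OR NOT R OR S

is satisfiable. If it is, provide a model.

Unit clause (NOT A) forces A = False.
In (A OR Q) only Q is left, so Q = True.
Set B = False.
Set P = True.
  then (NOT D OR NOT P) forces D = False.
  then (M OR NOT P) forces M = True.
  then (D OR NOT S) forces S = False.
Set R = True.
All clauses satisfied.

B = False; P = True; D = False; S = False; M = True; R = True; A = False; Q = True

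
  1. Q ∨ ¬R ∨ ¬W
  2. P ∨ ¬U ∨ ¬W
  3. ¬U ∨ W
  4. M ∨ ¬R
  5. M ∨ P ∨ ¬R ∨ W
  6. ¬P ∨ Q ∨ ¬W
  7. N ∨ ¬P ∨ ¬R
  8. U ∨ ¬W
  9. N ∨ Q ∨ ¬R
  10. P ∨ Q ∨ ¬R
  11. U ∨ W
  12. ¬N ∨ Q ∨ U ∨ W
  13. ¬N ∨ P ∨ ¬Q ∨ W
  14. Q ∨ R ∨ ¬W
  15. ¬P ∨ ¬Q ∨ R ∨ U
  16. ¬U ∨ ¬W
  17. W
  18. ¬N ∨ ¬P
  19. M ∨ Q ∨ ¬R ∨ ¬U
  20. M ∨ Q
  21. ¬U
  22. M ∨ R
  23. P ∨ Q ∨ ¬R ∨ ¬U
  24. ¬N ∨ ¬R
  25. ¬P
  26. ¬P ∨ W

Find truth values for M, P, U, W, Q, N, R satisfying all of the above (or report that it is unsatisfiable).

The formula is unsatisfiable.

Case U = True:
  Clause (¬U) is falsified — contradiction.
Case U = False:
  (U ∨ ¬W) forces W = False.
  Clause (U ∨ W) is falsified — contradiction.
Both cases fail, so the formula is unsatisfiable.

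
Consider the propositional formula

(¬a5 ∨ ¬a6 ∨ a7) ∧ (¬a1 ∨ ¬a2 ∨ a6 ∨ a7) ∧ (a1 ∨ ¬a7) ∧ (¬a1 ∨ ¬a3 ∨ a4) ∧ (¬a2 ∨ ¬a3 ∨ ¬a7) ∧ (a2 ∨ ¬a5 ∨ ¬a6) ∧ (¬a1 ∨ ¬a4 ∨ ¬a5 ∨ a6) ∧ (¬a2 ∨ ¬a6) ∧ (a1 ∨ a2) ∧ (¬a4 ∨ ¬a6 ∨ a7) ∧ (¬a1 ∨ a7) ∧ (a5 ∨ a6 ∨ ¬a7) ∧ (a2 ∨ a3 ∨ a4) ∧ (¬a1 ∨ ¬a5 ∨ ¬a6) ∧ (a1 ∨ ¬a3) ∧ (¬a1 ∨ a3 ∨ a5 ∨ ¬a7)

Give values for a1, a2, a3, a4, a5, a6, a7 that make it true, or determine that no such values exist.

Set a1 = False.
  then (a1 ∨ ¬a7) forces a7 = False.
  then (a1 ∨ a2) forces a2 = True.
  then (a1 ∨ ¬a3) forces a3 = False.
  then (¬a2 ∨ ¬a6) forces a6 = False.
Set a4 = False.
Set a5 = True.
All clauses satisfied.

a1 = False; a2 = True; a3 = False; a4 = False; a5 = True; a6 = False; a7 = False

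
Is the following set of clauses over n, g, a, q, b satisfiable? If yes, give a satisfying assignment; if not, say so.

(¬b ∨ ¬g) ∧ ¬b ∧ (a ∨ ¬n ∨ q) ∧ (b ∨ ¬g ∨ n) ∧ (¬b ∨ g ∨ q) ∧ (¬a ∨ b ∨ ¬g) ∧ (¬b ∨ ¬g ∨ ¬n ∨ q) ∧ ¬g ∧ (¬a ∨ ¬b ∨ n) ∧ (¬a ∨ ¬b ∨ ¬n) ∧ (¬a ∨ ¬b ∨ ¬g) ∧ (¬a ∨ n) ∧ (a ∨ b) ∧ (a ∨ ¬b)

Unit clause (¬b) forces b = False.
Unit clause (¬g) forces g = False.
In (a ∨ b) only a is left, so a = True.
In (¬a ∨ n) only n is left, so n = True.
Set q = False.
All clauses satisfied.

n = True, g = False, a = True, q = False, b = False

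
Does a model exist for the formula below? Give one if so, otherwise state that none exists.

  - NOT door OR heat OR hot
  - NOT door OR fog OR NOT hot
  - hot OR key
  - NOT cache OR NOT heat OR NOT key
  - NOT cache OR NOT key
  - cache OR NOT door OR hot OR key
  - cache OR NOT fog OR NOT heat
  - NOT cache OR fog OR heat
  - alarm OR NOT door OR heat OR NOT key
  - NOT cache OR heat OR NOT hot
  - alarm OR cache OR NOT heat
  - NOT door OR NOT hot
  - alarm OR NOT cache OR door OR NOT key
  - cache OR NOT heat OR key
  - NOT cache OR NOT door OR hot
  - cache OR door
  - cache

Unit clause (cache) forces cache = True.
In (NOT cache OR NOT key) only NOT key is left, so key = False.
In (hot OR key) only hot is left, so hot = True.
In (NOT cache OR heat OR NOT hot) only heat is left, so heat = True.
In (NOT door OR NOT hot) only NOT door is left, so door = False.
Set alarm = True.
Set fog = True.
All clauses satisfied.

alarm: True, heat: True, key: False, fog: True, hot: True, cache: True, door: False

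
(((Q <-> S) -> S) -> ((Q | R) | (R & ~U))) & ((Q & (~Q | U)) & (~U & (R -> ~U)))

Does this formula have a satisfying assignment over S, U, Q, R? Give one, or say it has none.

Case Q = True: the formula simplifies to U & (~U & (R -> ~U)).
  U = True: the conjunct ~U is False.
  U = False: the conjunct U is False.
Case Q = False: the conjunct Q is False.
Both cases fail — unsatisfiable.

No satisfying assignment exists.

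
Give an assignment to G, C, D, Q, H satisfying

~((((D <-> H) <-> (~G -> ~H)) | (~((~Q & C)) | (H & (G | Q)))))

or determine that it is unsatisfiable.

G = False, C = True, D = True, Q = False, H = False

  ~((((D <-> H) <-> (~G -> ~H)) | (~((~Q & C)) | (H & (G | Q))))) = True
    ((D <-> H) <-> (~G -> ~H)) | (~((~Q & C)) | (H & (G | Q))) = False
      (D <-> H) <-> (~G -> ~H) = False
        D <-> H = False
        ~G -> ~H = True
          ~G = True
          ~H = True
      ~((~Q & C)) | (H & (G | Q)) = False
        ~((~Q & C)) = False
          ~Q & C = True
            ~Q = True
        H & (G | Q) = False
          G | Q = False
The formula evaluates to True.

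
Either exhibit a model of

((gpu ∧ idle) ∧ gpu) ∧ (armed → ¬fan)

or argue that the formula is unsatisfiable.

fan: True; gpu: True; idle: True; armed: False

  (gpu ∧ idle) ∧ gpu = True
    gpu ∧ idle = True
  armed → ¬fan = True
    ¬fan = False
Both conjuncts True, so the formula holds.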